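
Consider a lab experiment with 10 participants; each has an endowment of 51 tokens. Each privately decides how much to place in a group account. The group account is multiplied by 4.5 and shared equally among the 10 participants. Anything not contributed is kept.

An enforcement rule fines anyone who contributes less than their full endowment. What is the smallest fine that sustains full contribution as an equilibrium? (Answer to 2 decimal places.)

Given the others contribute fully, the best deviation is to contribute 0 (any partial contribution still incurs the fine and gives up units whose private return 0.4500 is below 1).
Deviating from 51 to 0 saves 51 tokens but forfeits the deviator's share of the drop in the group account: 4.5/10 × 51 = 22.95.
So the deviation gain is 51 − 22.95 = 28.05, and the fine must be at least 28.05 tokens to wipe it out.

28.05 tokens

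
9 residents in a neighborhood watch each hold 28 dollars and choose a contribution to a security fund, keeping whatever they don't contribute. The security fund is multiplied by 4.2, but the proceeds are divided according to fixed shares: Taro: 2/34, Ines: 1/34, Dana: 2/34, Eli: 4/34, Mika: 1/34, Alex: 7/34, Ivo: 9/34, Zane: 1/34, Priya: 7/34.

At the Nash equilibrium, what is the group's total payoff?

341.60 dollars

A player with share s gets back 4.2·s per unit contributed, so full contribution is dominant for anyone with s > 1/4.2 = 0.2381 and zero contribution is dominant for anyone below.
The only share above 0.2381 is Ivo's 9/34, contributing 28; the remaining 8 contribute 0. Total contributed: 28.
The security fund pays out 4.2 × 28 = 117.60 in total (split across the unequal shares, but the aggregate is all that matters for the group sum).
The 8 free-riders keep 28 each, adding 224. Group total = 224 + 117.60 = 341.60.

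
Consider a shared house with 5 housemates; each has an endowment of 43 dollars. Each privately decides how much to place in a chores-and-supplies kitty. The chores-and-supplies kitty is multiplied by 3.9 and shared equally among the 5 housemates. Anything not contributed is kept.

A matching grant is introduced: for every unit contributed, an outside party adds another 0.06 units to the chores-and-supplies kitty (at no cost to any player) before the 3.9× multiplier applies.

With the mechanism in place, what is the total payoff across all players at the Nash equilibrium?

215.00 dollars

The effective private return is 3.9 × 1.06 / 5 = 0.8268, which is still under 1, so the mechanism doesn't change anyone's dominant strategy: zero contribution.
Everyone keeps their endowment and the group total is 5 × 43 = 215.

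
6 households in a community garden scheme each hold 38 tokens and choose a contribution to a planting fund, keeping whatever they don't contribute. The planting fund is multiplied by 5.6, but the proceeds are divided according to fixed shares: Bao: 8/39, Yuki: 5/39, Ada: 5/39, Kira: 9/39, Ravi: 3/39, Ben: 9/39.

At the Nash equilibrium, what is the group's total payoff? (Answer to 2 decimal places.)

Each unit j contributes comes back to j as 5.6 × (j's share), so j prefers to contribute only if that share exceeds 1/5.6 = 0.1786; otherwise keeping the unit dominates.
Bao, Kira and Ben are above the threshold, contributing 38 each; the remaining 3 contribute 0. Total contributed: 114.
The planting fund pays out 5.6 × 114 = 638.40 in total (split across the unequal shares, but the aggregate is all that matters for the group sum).
The 3 free-riders keep 38 each, adding 114. Group total = 114 + 638.40 = 752.40.

752.40 tokens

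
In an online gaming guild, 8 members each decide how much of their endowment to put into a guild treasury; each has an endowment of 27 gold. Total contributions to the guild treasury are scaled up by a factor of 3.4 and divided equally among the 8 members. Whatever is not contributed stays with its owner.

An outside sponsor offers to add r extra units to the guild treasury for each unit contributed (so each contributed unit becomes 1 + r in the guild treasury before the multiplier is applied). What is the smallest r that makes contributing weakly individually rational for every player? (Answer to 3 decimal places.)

1.353

With matching at rate r, one contributed unit becomes (1 + r) in the guild treasury and returns 3.4 × (1 + r) / 8 to the contributor.
Setting this equal to 1: 1 + r = 8/3.4 = 2.3529.
So the minimum matching rate is r = 2.3529 − 1 = 1.353.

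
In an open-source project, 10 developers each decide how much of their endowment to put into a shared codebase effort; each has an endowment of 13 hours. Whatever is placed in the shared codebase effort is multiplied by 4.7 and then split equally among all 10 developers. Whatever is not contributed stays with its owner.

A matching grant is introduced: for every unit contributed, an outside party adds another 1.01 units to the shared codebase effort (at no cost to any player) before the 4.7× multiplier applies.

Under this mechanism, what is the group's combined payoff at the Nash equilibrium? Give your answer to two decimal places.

130.00 hours

With the mechanism, a contributed unit returns 4.7 × 2.01 / 10 = 0.9447 per unit of net cost — still below 1 — so contributing 0 remains dominant for every player.
At the Nash equilibrium no one contributes; group total payoff = 10 × 13 = 130.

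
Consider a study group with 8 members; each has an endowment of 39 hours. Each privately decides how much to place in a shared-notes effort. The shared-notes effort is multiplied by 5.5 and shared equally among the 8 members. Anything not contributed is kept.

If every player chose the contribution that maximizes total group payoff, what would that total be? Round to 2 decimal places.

Each contributed unit returns 5.500 to the group as a whole (0.6875 to each of 8 players), which exceeds 1, so the social optimum is full contribution: group total = 5.500 × 312 = 1716.00.

1716.00 hours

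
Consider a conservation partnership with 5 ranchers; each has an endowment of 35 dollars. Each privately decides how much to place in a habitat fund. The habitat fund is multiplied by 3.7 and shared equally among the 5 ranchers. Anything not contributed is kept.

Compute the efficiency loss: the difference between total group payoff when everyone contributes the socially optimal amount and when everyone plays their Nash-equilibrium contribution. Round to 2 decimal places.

472.50 dollars

Each contributed unit returns 3.7/5 = 0.7400 to its contributor — below 1 — so contributing 0 is dominant for every player. At the Nash equilibrium everyone keeps their 35, and the group total is 5 × 35 = 175.
Each contributed unit returns 3.700 to the group as a whole (0.7400 to each of 5 players), which exceeds 1, so the social optimum is full contribution: group total = 3.700 × 175 = 647.50.
Efficiency loss = 647.50 − 175 = 472.50.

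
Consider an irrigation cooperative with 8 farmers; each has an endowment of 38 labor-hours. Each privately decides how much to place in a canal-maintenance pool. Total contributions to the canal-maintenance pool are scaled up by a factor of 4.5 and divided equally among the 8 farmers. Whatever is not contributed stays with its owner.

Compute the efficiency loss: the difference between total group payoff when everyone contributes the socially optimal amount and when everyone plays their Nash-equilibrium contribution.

Each contributed unit returns 4.5/8 = 0.5625 to its contributor — below 1 — so contributing 0 is dominant for every player. At the Nash equilibrium everyone keeps their 38, and the group total is 8 × 38 = 304.
Each contributed unit returns 4.500 to the group as a whole (0.5625 to each of 8 players), which exceeds 1, so the social optimum is full contribution: group total = 4.500 × 304 = 1368.00.
Efficiency loss = 1368.00 − 304 = 1064.00.

1064.00 labor-hours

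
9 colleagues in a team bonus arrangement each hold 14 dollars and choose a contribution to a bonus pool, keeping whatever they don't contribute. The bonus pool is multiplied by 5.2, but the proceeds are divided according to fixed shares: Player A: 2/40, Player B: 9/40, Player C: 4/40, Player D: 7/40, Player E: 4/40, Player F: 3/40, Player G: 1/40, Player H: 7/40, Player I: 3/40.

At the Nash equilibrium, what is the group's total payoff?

184.80 dollars

Each unit j contributes comes back to j as 5.2 × (j's share), so j prefers to contribute only if that share exceeds 1/5.2 = 0.1923; otherwise keeping the unit dominates.
Player B alone (share 9/40) is above the threshold, contributing 14; the remaining 8 contribute 0. Total contributed: 14.
The bonus pool pays out 5.2 × 14 = 72.80 in total (split across the unequal shares, but the aggregate is all that matters for the group sum).
The 8 free-riders keep 14 each, adding 112. Group total = 112 + 72.80 = 184.80.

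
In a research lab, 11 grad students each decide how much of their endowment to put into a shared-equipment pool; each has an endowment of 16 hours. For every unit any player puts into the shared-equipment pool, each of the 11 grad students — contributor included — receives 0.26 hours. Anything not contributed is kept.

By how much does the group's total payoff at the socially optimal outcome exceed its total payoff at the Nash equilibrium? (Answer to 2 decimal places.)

327.36 hours

The private return per contributed unit is 0.26 < 1, so contributing 0 is dominant for every player. At the Nash equilibrium everyone keeps their 16, and the group total is 11 × 16 = 176.
Each contributed unit returns 2.860 to the group as a whole (0.26 to each of 11 players), which exceeds 1, so the social optimum is full contribution: group total = 2.860 × 176 = 503.36.
Efficiency loss = 503.36 − 176 = 327.36.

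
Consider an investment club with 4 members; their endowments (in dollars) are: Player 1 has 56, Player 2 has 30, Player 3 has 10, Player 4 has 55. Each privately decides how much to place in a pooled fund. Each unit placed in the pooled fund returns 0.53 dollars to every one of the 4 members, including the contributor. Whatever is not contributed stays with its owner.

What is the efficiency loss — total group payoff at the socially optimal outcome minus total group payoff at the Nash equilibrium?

The private return per contributed unit is 0.53 < 1 for everyone, so the Nash equilibrium is zero contribution and the group total is Σ E_j = 56 + 30 + 10 + 55 = 151.
Each contributed unit returns 2.120 to the group, so the social optimum is full contribution by everyone: group total = 2.120 × 151 = 320.12.
Efficiency loss = (2.120 − 1) × 151 = 169.12.

169.12 dollars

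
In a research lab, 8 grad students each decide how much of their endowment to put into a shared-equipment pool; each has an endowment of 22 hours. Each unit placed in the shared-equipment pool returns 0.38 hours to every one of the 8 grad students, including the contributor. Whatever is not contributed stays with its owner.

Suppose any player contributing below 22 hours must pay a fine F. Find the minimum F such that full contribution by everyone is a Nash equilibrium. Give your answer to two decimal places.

13.64 hours

Given the others contribute fully, the best deviation is to contribute 0 (any partial contribution still incurs the fine and gives up units whose private return 0.38 is below 1).
Deviating from 22 to 0 saves 22 hours but forfeits the deviator's share of the drop in the shared-equipment pool: 0.38 × 22 = 8.36.
So the deviation gain is 22 − 8.36 = 13.64, and the fine must be at least 13.64 hours to wipe it out.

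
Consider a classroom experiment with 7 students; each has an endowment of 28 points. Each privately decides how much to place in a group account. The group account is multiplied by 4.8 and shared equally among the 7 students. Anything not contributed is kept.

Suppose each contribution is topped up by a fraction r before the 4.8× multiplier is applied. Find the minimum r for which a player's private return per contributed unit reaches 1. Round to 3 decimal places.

With matching at rate r, one contributed unit becomes (1 + r) in the group account and returns 4.8 × (1 + r) / 7 to the contributor.
Setting this equal to 1: 1 + r = 7/4.8 = 1.4583.
So the minimum matching rate is r = 1.4583 − 1 = 0.458.

0.458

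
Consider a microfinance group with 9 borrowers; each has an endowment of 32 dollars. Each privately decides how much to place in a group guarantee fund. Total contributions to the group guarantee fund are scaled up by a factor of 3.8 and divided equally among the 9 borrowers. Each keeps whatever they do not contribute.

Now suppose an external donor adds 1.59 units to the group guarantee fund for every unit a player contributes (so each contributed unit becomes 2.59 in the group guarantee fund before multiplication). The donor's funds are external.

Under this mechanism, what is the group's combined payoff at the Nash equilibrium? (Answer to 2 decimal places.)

2834.50 dollars

With the mechanism, a contributed unit returns 3.8 × 2.59 / 9 = 1.0936 per unit of net cost to the contributor — now above 1 — so contributing fully is weakly dominant for every player.
At the Nash equilibrium everyone contributes 32. Group total payoff = 3.8 × 2.59 × 288 = 2834.50.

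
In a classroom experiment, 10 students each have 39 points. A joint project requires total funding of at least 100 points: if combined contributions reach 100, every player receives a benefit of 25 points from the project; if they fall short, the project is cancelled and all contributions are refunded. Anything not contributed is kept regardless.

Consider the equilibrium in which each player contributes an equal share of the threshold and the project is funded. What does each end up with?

Equal share of the threshold: 100/10 = 10.
At this profile no one gains by cutting their contribution: any cut drops the total below 100, the project is cancelled, contributions are refunded, and the deviator ends with 39, which is less than 39 − 10 + 25 = 54. Contributing more than 10 just wastes the excess. So contributing exactly 10 is a best response.
Each player's payoff: 39 − 10 + 25 = 54.

54 points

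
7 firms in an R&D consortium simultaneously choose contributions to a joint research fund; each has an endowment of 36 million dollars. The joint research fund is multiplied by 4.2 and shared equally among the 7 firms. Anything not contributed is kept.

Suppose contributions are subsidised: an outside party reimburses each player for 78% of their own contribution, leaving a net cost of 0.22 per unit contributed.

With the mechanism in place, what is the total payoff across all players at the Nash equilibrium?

1254.96 million dollars

Under the mechanism each unit contributed yields (4.2/7) / 0.22 = 2.7273 back to its contributor per unit of net cost, which exceeds 1, making full contribution the dominant choice for everyone.
At the Nash equilibrium everyone contributes 36. Group total payoff = 7 × (36 × 0.78 + 4.2 × 36) = 1254.96.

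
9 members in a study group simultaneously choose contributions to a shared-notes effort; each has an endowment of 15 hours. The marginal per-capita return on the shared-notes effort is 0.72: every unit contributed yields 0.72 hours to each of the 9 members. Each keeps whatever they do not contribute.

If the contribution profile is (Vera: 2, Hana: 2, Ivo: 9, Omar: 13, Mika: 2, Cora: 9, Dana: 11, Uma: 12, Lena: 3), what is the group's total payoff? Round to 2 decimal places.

480.24 hours

Total contributed: 2 + 2 + 9 + 13 + 2 + 9 + 11 + 12 + 3 = 63; total kept: 9 × 15 − 63 = 72.
The shared-notes effort pays out 0.72 × 9 × 63 = 408.24 in aggregate.
Group total = 72 + 408.24 = 480.24.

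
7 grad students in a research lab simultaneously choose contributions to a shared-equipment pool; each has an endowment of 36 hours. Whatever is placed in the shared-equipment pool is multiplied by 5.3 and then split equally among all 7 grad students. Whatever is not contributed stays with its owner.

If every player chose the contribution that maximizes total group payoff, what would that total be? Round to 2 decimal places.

Each contributed unit returns 5.300 to the group as a whole (0.7571 to each of 7 players), which exceeds 1, so the social optimum is full contribution: group total = 5.300 × 252 = 1335.60.

1335.60 hours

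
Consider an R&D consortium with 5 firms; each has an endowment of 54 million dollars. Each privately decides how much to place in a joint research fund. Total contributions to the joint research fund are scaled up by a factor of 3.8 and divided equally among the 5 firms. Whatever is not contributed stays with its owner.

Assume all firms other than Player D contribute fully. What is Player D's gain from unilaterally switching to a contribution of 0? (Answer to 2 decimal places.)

Switching from a contribution of 54 to 0 lets Player D keep an extra 54 million dollars, but lowers the joint research fund by 54, which costs Player D their own share of that drop: 3.8/5 × 54 = 41.04.
Net gain = 54 − 41.04 = 12.96. The private return per contributed unit (0.7600) is below 1, so free-riding is indeed the best response regardless of what the others do.

12.96 million dollars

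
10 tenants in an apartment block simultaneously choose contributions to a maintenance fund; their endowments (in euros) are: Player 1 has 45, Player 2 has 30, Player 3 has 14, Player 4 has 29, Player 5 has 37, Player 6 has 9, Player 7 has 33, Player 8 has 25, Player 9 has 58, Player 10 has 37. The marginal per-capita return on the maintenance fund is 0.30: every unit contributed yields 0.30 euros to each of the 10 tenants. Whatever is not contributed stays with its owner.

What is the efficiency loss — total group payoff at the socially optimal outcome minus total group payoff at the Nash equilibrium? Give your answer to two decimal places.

The private return per contributed unit is 0.30 < 1 for everyone, so the Nash equilibrium is zero contribution and the group total is Σ E_j = 45 + 30 + 14 + 29 + 37 + 9 + 33 + 25 + 58 + 37 = 317.
Each contributed unit returns 3.000 to the group, so the social optimum is full contribution by everyone: group total = 3.000 × 317 = 951.00.
Efficiency loss = (3.000 − 1) × 317 = 634.00.

634.00 euros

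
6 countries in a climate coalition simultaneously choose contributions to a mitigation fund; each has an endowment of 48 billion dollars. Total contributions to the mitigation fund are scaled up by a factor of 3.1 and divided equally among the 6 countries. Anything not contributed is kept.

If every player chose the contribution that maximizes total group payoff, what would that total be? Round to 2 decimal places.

892.80 billion dollars

Each contributed unit returns 3.100 to the group as a whole (0.5167 to each of 6 players), which exceeds 1, so the social optimum is full contribution: group total = 3.100 × 288 = 892.80.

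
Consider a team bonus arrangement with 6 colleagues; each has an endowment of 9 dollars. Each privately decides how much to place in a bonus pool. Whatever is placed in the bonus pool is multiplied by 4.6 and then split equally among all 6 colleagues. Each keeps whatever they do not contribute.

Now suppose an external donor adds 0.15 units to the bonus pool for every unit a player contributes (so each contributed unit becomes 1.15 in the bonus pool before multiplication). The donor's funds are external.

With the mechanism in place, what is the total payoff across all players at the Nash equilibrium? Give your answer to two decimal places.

The effective private return is 4.6 × 1.15 / 6 = 0.8817, which is still under 1, so the mechanism doesn't change anyone's dominant strategy: zero contribution.
At the Nash equilibrium no one contributes; group total payoff = 6 × 9 = 54.

54.00 dollars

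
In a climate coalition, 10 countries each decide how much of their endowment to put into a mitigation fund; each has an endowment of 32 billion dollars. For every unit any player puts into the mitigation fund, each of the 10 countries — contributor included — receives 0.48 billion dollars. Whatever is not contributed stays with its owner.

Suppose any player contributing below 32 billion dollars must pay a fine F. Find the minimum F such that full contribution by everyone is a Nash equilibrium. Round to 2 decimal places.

Given the others contribute fully, the best deviation is to contribute 0 (any partial contribution still incurs the fine and gives up units whose private return 0.48 is below 1).
Deviating from 32 to 0 saves 32 billion dollars but forfeits the deviator's share of the drop in the mitigation fund: 0.48 × 32 = 15.36.
So the deviation gain is 32 − 15.36 = 16.64, and the fine must be at least 16.64 billion dollars to wipe it out.

16.64 billion dollars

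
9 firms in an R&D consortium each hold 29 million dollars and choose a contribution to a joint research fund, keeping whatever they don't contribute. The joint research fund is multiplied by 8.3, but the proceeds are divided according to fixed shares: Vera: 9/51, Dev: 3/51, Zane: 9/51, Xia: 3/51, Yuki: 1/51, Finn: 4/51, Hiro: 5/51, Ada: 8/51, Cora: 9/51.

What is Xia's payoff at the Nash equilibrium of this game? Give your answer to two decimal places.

A player with share s gets back 8.3·s per unit contributed, so full contribution is dominant for anyone with s > 1/8.3 = 0.1205 and zero contribution is dominant for anyone below.
Vera, Zane, Ada and Cora clear that bar, contributing 29 each; the remaining 5 contribute 0. Total contributed: 116.
Xia keeps 29 and receives 8.3 × 116 × 3/51 = 56.64 from the joint research fund, for a payoff of 85.64.

85.64 million dollars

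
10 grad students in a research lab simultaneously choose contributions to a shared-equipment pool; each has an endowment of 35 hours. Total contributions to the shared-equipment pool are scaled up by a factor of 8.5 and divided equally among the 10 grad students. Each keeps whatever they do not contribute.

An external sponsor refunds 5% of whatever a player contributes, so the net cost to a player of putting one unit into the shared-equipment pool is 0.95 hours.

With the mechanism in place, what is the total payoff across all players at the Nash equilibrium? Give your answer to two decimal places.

The effective private return is (8.5/10) / 0.95 = 0.8947, which is still under 1, so the mechanism doesn't change anyone's dominant strategy: zero contribution.
Everyone keeps their endowment and the group total is 10 × 35 = 350.

350.00 hours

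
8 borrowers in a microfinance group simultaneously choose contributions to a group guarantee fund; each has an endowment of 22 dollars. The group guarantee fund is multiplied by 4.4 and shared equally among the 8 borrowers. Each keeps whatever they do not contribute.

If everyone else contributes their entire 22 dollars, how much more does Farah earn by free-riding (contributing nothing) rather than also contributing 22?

Switching from a contribution of 22 to 0 lets Farah keep an extra 22 dollars, but lowers the group guarantee fund by 22, which costs Farah their own share of that drop: 4.4/8 × 22 = 12.10.
Net gain = 22 − 12.10 = 9.90. The private return per contributed unit (0.5500) is below 1, so free-riding is indeed the best response regardless of what the others do.

9.90 dollars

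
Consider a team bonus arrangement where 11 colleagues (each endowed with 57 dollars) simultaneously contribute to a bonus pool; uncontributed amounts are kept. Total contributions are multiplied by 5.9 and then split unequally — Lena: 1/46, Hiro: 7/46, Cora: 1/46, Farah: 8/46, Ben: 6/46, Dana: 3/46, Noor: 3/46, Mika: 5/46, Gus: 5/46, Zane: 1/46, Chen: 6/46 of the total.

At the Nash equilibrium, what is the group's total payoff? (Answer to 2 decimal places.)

For player j, contributing a unit is worthwhile iff 5.9 × (j's share) ≥ 1, i.e. iff j's share is at least 0.1695.
Only Farah (8/46) clears that bar, contributing 57; the remaining 10 contribute 0. Total contributed: 57.
The bonus pool pays out 5.9 × 57 = 336.30 in total (split across the unequal shares, but the aggregate is all that matters for the group sum).
The 10 free-riders keep 57 each, adding 570. Group total = 570 + 336.30 = 906.30.

906.30 dollars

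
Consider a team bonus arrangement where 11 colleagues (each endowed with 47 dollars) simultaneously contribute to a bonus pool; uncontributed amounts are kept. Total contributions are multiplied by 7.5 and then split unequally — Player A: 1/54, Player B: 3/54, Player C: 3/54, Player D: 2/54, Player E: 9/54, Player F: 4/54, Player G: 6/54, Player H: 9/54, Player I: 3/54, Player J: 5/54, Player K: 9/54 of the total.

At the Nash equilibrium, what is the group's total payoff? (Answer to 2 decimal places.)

1433.50 dollars

A player with share s gets back 7.5·s per unit contributed, so full contribution is dominant for anyone with s > 1/7.5 = 0.1333 and zero contribution is dominant for anyone below.
Player E, Player H and Player K are above the threshold, contributing 47 each; the remaining 8 contribute 0. Total contributed: 141.
The bonus pool pays out 7.5 × 141 = 1057.50 in total (split across the unequal shares, but the aggregate is all that matters for the group sum).
The 8 free-riders keep 47 each, adding 376. Group total = 376 + 1057.50 = 1433.50.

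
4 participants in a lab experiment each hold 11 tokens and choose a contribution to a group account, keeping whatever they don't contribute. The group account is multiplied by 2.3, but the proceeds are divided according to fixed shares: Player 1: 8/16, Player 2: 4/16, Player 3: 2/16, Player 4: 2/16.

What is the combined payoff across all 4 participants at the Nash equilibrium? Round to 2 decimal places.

58.30 tokens

Player j's private return per contributed unit is 2.3 × (j's share). Contributing is weakly dominant for j when that share is at least 1/2.3 = 0.4348, and contributing 0 is dominant otherwise.
Only Player 1 (8/16) clears that bar, contributing 11; the remaining 3 contribute 0. Total contributed: 11.
The group account pays out 2.3 × 11 = 25.30 in total (split across the unequal shares, but the aggregate is all that matters for the group sum).
The 3 free-riders keep 11 each, adding 33. Group total = 33 + 25.30 = 58.30.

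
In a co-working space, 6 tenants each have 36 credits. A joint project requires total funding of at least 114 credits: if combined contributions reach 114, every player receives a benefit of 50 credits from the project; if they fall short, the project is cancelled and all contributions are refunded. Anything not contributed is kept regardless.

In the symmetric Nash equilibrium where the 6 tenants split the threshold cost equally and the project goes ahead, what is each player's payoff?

67 credits

Equal share of the threshold: 114/6 = 19.
At this profile no one gains by cutting their contribution: any cut drops the total below 114, the project is cancelled, contributions are refunded, and the deviator ends with 36, which is less than 36 − 19 + 50 = 67. Contributing more than 19 just wastes the excess. So contributing exactly 19 is a best response.
Each player's payoff: 36 − 19 + 50 = 67.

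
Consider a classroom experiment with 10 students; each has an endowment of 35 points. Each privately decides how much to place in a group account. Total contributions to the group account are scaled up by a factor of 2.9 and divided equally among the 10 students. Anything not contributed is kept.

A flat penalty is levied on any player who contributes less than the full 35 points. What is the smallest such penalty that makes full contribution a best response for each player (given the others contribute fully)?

Given the others contribute fully, the best deviation is to contribute 0 (any partial contribution still incurs the fine and gives up units whose private return 0.2900 is below 1).
Deviating from 35 to 0 saves 35 points but forfeits the deviator's share of the drop in the group account: 2.9/10 × 35 = 10.15.
So the deviation gain is 35 − 10.15 = 24.85, and the fine must be at least 24.85 points to wipe it out.

24.85 points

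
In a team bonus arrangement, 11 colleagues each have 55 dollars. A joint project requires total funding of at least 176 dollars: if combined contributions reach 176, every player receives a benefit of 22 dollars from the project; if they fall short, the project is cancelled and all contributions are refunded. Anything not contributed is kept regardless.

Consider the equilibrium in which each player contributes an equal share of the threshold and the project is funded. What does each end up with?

Equal share of the threshold: 176/11 = 16.
At this profile no one gains by cutting their contribution: any cut drops the total below 176, the project is cancelled, contributions are refunded, and the deviator ends with 55, which is less than 55 − 16 + 22 = 61. Contributing more than 16 just wastes the excess. So contributing exactly 16 is a best response.
Each player's payoff: 55 − 16 + 22 = 61.

61 dollars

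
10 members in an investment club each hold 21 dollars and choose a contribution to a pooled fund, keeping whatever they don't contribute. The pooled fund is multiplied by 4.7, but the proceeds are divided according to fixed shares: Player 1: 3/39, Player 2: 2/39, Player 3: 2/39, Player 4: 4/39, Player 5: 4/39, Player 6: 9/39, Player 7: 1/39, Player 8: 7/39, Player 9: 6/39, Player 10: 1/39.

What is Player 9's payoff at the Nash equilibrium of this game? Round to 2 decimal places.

For player j, contributing a unit is worthwhile iff 4.7 × (j's share) ≥ 1, i.e. iff j's share is at least 0.2128.
The only share above 0.2128 is Player 6's 9/39, contributing 21; the remaining 9 contribute 0. Total contributed: 21.
Player 9 keeps 21 and receives 4.7 × 21 × 6/39 = 15.18 from the pooled fund, for a payoff of 36.18.

36.18 dollars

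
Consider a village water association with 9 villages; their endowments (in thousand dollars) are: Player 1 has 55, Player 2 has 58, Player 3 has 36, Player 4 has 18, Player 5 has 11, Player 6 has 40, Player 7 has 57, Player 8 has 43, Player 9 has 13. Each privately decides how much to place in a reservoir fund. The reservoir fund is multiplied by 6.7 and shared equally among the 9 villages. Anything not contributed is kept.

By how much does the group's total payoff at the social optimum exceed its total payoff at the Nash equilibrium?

1886.70 thousand dollars

The private return per contributed unit is 6.7/9 = 0.7444 < 1 for every player regardless of endowment, so the Nash equilibrium is zero contribution and the group total is Σ E_j = 55 + 58 + 36 + 18 + 11 + 40 + 57 + 43 + 13 = 331.
Each contributed unit returns 6.700 to the group, so the social optimum is full contribution by everyone: group total = 6.700 × 331 = 2217.70.
Efficiency loss = (6.700 − 1) × 331 = 1886.70.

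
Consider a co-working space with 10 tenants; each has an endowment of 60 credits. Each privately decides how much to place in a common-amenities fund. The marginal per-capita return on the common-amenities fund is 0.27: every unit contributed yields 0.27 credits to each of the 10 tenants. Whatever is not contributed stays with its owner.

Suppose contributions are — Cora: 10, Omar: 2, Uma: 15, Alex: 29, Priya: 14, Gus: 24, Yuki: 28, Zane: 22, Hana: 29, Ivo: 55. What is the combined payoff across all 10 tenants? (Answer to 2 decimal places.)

987.60 credits

Total contributed: 10 + 2 + 15 + 29 + 14 + 24 + 28 + 22 + 29 + 55 = 228; total kept: 10 × 60 − 228 = 372.
The common-amenities fund pays out 0.27 × 10 × 228 = 615.60 in aggregate.
Group total = 372 + 615.60 = 987.60.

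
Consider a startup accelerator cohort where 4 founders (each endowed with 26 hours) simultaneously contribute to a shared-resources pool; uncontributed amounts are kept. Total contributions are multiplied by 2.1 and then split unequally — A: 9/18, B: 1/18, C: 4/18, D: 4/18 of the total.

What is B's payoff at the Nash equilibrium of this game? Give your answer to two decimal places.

For player j, contributing a unit is worthwhile iff 2.1 × (j's share) ≥ 1, i.e. iff j's share is at least 0.4762.
A alone (share 9/18) is above the threshold, contributing 26; the remaining 3 contribute 0. Total contributed: 26.
B keeps 26 and receives 2.1 × 26 × 1/18 = 3.03 from the shared-resources pool, for a payoff of 29.03.

29.03 hours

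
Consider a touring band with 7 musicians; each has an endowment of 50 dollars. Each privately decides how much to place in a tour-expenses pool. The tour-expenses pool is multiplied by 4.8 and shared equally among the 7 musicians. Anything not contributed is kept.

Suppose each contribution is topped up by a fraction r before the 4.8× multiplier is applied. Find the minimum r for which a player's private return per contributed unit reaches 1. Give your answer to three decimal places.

0.458

With matching at rate r, one contributed unit becomes (1 + r) in the tour-expenses pool and returns 4.8 × (1 + r) / 7 to the contributor.
Setting this equal to 1: 1 + r = 7/4.8 = 1.4583.
So the minimum matching rate is r = 1.4583 − 1 = 0.458.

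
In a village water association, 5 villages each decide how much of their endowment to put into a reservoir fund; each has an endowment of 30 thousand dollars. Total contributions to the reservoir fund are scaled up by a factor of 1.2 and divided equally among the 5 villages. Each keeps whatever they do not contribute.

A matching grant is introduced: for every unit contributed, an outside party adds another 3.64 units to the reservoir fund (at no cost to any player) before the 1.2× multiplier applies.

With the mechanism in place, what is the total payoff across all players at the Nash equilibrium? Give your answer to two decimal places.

Under the mechanism each unit contributed yields 1.2 × 4.64 / 5 = 1.1136 back to its contributor per unit of net cost, which exceeds 1, making full contribution the dominant choice for everyone.
So the Nash equilibrium is full contribution by all 5; the group earns 1.2 × 4.64 × 150 = 835.20.

835.20 thousand dollars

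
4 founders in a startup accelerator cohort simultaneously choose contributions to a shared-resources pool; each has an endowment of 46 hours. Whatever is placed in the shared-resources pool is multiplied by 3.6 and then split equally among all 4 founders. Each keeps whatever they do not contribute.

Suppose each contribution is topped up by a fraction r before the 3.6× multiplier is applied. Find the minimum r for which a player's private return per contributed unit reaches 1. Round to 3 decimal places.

With matching at rate r, one contributed unit becomes (1 + r) in the shared-resources pool and returns 3.6 × (1 + r) / 4 to the contributor.
Setting this equal to 1: 1 + r = 4/3.6 = 1.1111.
So the minimum matching rate is r = 1.1111 − 1 = 0.111.

0.111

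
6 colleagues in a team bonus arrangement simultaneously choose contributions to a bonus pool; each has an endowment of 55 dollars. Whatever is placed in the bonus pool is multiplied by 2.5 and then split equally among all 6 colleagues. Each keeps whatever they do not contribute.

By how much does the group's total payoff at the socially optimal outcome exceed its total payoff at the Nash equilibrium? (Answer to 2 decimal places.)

495.00 dollars

Each contributed unit returns 2.5/6 = 0.4167 to its contributor — below 1 — so contributing 0 is dominant for every player. At the Nash equilibrium everyone keeps their 55, and the group total is 6 × 55 = 330.
Each contributed unit returns 2.500 to the group as a whole (0.4167 to each of 6 players), which exceeds 1, so the social optimum is full contribution: group total = 2.500 × 330 = 825.00.
Efficiency loss = 825.00 − 330 = 495.00.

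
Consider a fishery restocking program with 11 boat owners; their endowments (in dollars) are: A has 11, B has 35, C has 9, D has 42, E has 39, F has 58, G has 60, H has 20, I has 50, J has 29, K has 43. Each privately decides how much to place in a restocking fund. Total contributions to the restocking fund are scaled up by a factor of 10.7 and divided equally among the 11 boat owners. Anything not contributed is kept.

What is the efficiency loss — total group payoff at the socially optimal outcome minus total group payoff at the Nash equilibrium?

The private return per contributed unit is 10.7/11 = 0.9727 < 1 for every player regardless of endowment, so the Nash equilibrium is zero contribution and the group total is Σ E_j = 11 + 35 + 9 + 42 + 39 + 58 + 60 + 20 + 50 + 29 + 43 = 396.
Each contributed unit returns 10.700 to the group, so the social optimum is full contribution by everyone: group total = 10.700 × 396 = 4237.20.
Efficiency loss = (10.700 − 1) × 396 = 3841.20.

3841.20 dollars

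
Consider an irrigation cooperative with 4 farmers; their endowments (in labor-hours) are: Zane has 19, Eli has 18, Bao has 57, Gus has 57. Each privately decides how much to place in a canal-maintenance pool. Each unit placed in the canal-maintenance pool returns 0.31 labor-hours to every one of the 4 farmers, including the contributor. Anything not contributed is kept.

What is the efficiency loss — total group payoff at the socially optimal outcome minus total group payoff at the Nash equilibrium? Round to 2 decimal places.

36.24 labor-hours

The private return per contributed unit is 0.31 < 1 for everyone, so the Nash equilibrium is zero contribution and the group total is Σ E_j = 19 + 18 + 57 + 57 = 151.
Each contributed unit returns 1.240 to the group, so the social optimum is full contribution by everyone: group total = 1.240 × 151 = 187.24.
Efficiency loss = (1.240 − 1) × 151 = 36.24.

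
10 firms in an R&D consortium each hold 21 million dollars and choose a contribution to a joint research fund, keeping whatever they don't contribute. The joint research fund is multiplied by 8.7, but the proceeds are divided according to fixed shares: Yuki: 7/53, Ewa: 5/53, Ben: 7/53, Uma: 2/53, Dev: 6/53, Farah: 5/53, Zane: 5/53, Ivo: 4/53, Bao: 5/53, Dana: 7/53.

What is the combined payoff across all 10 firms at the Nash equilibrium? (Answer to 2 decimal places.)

695.10 million dollars

Player j's private return per contributed unit is 8.7 × (j's share). Contributing is weakly dominant for j when that share is at least 1/8.7 = 0.1149, and contributing 0 is dominant otherwise.
The shares above 0.1149 belong to Yuki, Ben and Dana, contributing 21 each; the remaining 7 contribute 0. Total contributed: 63.
The joint research fund pays out 8.7 × 63 = 548.10 in total (split across the unequal shares, but the aggregate is all that matters for the group sum).
The 7 free-riders keep 21 each, adding 147. Group total = 147 + 548.10 = 695.10.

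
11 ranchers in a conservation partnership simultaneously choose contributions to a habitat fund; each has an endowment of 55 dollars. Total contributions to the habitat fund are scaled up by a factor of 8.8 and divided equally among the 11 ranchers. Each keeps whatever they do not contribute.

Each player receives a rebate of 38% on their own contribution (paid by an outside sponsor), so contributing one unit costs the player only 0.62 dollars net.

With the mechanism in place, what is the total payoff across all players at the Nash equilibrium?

5553.90 dollars

Under the mechanism each unit contributed yields (8.8/11) / 0.62 = 1.2903 back to its contributor per unit of net cost, which exceeds 1, making full contribution the dominant choice for everyone.
So the Nash equilibrium is full contribution by all 11; the group earns 11 × (55 × 0.38 + 8.8 × 55) = 5553.90.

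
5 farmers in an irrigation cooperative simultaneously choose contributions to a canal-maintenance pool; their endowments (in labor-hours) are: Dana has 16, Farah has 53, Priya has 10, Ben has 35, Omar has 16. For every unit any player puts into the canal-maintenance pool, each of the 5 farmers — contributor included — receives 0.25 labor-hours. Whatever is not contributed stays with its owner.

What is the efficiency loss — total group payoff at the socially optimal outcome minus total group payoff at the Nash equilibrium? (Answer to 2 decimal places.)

The private return per contributed unit is 0.25 < 1 for everyone, so the Nash equilibrium is zero contribution and the group total is Σ E_j = 16 + 53 + 10 + 35 + 16 = 130.
Each contributed unit returns 1.250 to the group, so the social optimum is full contribution by everyone: group total = 1.250 × 130 = 162.50.
Efficiency loss = (1.250 − 1) × 130 = 32.50.

32.50 labor-hours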